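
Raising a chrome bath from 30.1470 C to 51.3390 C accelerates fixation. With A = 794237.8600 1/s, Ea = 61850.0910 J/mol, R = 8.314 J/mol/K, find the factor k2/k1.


T1 = 30.1470 + 273.15 = 303.2970 K; T2 = 51.3390 + 273.15 = 324.4890 K
k1 = A * exp(-Ea/(R*T1)) = 794237.8600 * exp(-61850.0910/(8.314*303.2970)) = 1.7684e-05 1/s
k2 = A * exp(-Ea/(R*T2)) = 794237.8600 * exp(-61850.0910/(8.314*324.4890)) = 8.7754e-05 1/s
k2/k1 = 8.7754e-05 / 1.7684e-05 = 4.9624


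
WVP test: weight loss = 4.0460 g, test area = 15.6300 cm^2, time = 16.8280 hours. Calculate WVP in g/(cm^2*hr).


Formula: WVP = loss / (area * time)
Substituting: WVP = 4.0460 / (15.6300 * 16.8280)
Result: 0.0153828 g/(cm^2*hr)


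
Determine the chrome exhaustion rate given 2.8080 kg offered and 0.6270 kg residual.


Formula: Uptake = (offered - residual) / offered * 100
Substituting: Uptake = (2.8080 - 0.6270) / 2.8080 * 100
Result: 77.6709 %


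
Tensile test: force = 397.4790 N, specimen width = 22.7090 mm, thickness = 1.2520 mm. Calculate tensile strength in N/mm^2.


Formula: TS = force / (width * thickness)
Substituting: TS = 397.4790 / (22.7090 * 1.2520)
Result: 13.9802 N/mm^2


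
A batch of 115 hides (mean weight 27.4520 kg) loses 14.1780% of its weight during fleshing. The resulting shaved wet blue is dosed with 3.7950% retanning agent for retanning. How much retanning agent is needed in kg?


Total_raw = N * avg_wt = 115 * 27.4520 = 3156.9800 kg
Substrate = Total_raw * (1 - loss/100) = 3156.9800 * (1 - 14.1780/100) = 2709.3834 kg
Retan = Substrate * pct / 100 = 2709.3834 * 3.7950 / 100 = 102.8211 kg


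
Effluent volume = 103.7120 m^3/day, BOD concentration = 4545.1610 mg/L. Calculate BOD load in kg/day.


Formula: BOD_load = volume * conc / 1000
Substituting: BOD_load = 103.7120 * 4545.1610 / 1000
Result: 471.3877 kg/day


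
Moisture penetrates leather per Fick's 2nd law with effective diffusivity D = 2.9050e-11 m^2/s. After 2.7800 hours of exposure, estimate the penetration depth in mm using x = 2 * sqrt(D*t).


t = 2.7800 hr * 3600 = 10008.0000 s
D * t = 2.9050e-11 * 10008.0000 = 2.9073e-07
x = 2 * sqrt(D*t) = 2 * sqrt(2.9073e-07) = 0.00107839 m = 1.0784 mm


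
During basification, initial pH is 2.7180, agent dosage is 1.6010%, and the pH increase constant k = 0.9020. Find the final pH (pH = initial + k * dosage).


Formula: pH_final = pH_initial + k * base_pct
Substituting: pH_final = 2.7180 + 0.9020 * 1.6010
Result: 4.1621


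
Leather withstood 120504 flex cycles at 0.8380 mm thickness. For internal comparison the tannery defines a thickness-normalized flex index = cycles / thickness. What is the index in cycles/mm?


Formula: Index = cycles / thickness
Substituting: Index = 120504 / 0.8380
Result: 143799.5227 cycles/mm


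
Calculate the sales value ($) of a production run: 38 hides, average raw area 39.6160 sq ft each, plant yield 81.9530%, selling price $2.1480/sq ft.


Raw_total = N * avg_area = 38 * 39.6160 = 1505.4080 sq ft
Finished = Raw_total * yield / 100 = 1505.4080 * 81.9530 / 100 = 1233.7270 sq ft
Value = Finished * price = 1233.7270 * 2.1480 = 2650.0456 $


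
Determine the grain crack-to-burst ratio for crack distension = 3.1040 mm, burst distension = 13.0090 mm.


Formula: Ratio = crack / burst
Substituting: Ratio = 3.1040 / 13.0090
Result: 0.2386


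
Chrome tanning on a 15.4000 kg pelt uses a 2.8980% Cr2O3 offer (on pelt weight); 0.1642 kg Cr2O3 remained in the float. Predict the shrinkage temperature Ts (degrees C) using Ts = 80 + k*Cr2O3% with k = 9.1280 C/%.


Offered = pelt * offer_pct / 100 = 15.4000 * 2.8980 / 100 = 0.4463 kg
Uptake = offered - residual = 0.4463 - 0.1642 = 0.2821 kg
Cr2O3% on pelt = uptake / pelt * 100 = 0.2821 / 15.4000 * 100 = 1.8318 %
Ts = 80 + k * Cr2O3% = 80 + 9.1280 * 1.8318 = 96.7204 C


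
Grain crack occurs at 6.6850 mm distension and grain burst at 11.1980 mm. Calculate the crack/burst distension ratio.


Formula: Ratio = crack / burst
Substituting: Ratio = 6.6850 / 11.1980
Result: 0.5970


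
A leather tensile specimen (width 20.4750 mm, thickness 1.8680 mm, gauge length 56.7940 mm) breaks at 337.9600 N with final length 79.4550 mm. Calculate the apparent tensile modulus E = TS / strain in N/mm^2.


TS = F / (w * t) = 337.9600 / (20.4750 * 1.8680) = 8.8362 N/mm^2
strain = (Lf - L0) / L0 = (79.4550 - 56.7940) / 56.7940 = 0.3990
E = TS / strain = 8.8362 / 0.3990 = 22.1456 N/mm^2


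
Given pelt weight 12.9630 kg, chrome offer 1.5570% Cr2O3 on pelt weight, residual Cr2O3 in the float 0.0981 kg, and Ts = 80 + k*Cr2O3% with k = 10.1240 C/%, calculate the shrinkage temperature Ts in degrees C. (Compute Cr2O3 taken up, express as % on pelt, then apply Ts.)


Offered = pelt * offer_pct / 100 = 12.9630 * 1.5570 / 100 = 0.2018 kg
Uptake = offered - residual = 0.2018 - 0.0981 = 0.1037 kg
Cr2O3% on pelt = uptake / pelt * 100 = 0.1037 / 12.9630 * 100 = 0.8002 %
Ts = 80 + k * Cr2O3% = 80 + 10.1240 * 0.8002 = 88.1015 C


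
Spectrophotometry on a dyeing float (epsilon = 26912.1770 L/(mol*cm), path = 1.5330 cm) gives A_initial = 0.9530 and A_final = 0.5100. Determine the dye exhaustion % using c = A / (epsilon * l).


c_initial = A_i / (epsilon * l) = 0.9530 / (26912.1770 * 1.5330) = 2.3099e-05 mol/L
c_final = A_f / (epsilon * l) = 0.5100 / (26912.1770 * 1.5330) = 1.2362e-05 mol/L
Exhaustion = (c_initial - c_final) / c_initial * 100 = (2.3099e-05 - 1.2362e-05) / 2.3099e-05 * 100 = 46.4848 %


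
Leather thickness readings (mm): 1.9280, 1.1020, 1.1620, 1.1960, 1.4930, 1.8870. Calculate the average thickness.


Formula: Average = sum / n
Substituting: Average = 8.7680 / 6
Result: 1.4613 mm


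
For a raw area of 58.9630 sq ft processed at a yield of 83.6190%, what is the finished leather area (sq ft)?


Formula: finished = raw * yield / 100
Substituting: finished = 58.9630 * 83.6190 / 100
Result: 49.3043 sq ft


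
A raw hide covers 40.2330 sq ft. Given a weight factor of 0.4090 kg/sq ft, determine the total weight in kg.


Formula: Weight = area * weight_per_sqft
Substituting: Weight = 40.2330 * 0.4090
Result: 16.4553 kg


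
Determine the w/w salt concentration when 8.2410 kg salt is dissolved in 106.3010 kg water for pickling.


Formula: Conc = salt / (water + salt) * 100
Substituting: Conc = 8.2410 / (106.3010 + 8.2410) * 100
Result: 7.1947 %


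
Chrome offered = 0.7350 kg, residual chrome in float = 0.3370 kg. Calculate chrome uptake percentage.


Formula: Uptake = (offered - residual) / offered * 100
Substituting: Uptake = (0.7350 - 0.3370) / 0.7350 * 100
Result: 54.1497 %


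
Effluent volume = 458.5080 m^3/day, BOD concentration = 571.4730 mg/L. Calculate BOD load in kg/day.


Formula: BOD_load = volume * conc / 1000
Substituting: BOD_load = 458.5080 * 571.4730 / 1000
Result: 262.0249 kg/day


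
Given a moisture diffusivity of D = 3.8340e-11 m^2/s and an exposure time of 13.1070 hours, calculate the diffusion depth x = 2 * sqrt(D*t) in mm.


t = 13.1070 hr * 3600 = 47185.2000 s
D * t = 3.8340e-11 * 47185.2000 = 1.8091e-06
x = 2 * sqrt(D*t) = 2 * sqrt(1.8091e-06) = 0.00269004 m = 2.6900 mm


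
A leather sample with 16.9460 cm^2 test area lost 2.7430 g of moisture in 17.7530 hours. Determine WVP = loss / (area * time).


Formula: WVP = loss / (area * time)
Substituting: WVP = 2.7430 / (16.9460 * 17.7530)
Result: 0.00911773 g/(cm^2*hr)


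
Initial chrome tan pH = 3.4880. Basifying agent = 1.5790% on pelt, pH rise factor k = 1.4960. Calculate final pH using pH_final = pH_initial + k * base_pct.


Formula: pH_final = pH_initial + k * base_pct
Substituting: pH_final = 3.4880 + 1.4960 * 1.5790
Result: 5.8502


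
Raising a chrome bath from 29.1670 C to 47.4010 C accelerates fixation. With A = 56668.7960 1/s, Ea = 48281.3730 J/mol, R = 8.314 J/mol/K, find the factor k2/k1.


T1 = 29.1670 + 273.15 = 302.3170 K; T2 = 47.4010 + 273.15 = 320.5510 K
k1 = A * exp(-Ea/(R*T1)) = 56668.7960 * exp(-48281.3730/(8.314*302.3170)) = 2.5760e-04 1/s
k2 = A * exp(-Ea/(R*T2)) = 56668.7960 * exp(-48281.3730/(8.314*320.5510)) = 7.6821e-04 1/s
k2/k1 = 7.6821e-04 / 2.5760e-04 = 2.9822


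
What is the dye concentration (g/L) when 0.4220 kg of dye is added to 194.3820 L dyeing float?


Formula: Conc = dye_mass(kg) / volume(L) * 1000
Substituting: Conc = 0.4220 / 194.3820 * 1000
Result: 2.1710 g/L


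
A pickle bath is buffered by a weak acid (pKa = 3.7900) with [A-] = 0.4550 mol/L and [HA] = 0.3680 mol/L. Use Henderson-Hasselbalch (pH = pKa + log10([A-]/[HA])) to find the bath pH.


ratio = [A-] / [HA] = 0.4550 / 0.3680 = 1.2364
log10(ratio) = 0.0921636
pH = pKa + log10(ratio) = 3.7900 + 0.0921636 = 3.8822


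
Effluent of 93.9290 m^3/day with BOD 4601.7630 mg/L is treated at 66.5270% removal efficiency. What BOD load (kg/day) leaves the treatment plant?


Load_in = volume * conc / 1000 = 93.9290 * 4601.7630 / 1000 = 432.2390 kg/day
Removed = Load_in * eff / 100 = 432.2390 * 66.5270 / 100 = 287.5556 kg/day
Load_out = Load_in - Removed = 432.2390 - 287.5556 = 144.6834 kg/day


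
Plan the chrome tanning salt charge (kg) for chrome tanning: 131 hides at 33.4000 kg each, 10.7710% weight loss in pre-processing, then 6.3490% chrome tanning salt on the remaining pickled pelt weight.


Total_raw = N * avg_wt = 131 * 33.4000 = 4375.4000 kg
Substrate = Total_raw * (1 - loss/100) = 4375.4000 * (1 - 10.7710/100) = 3904.1257 kg
Chrome = Substrate * pct / 100 = 3904.1257 * 6.3490 / 100 = 247.8729 kg


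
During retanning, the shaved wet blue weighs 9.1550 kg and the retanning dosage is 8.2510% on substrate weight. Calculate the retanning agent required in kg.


Formula: Retan = substrate * pct / 100
Substituting: Retan = 9.1550 * 8.2510 / 100
Result: 0.7554 kg


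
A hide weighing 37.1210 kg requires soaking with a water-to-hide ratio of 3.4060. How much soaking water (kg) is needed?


Formula: Water = hide_weight * ratio
Substituting: Water = 37.1210 * 3.4060
Result: 126.4341 kg


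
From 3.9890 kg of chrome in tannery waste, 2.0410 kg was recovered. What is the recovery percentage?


Formula: Recovery = recovered / input * 100
Substituting: Recovery = 2.0410 / 3.9890 * 100
Result: 51.1657 %


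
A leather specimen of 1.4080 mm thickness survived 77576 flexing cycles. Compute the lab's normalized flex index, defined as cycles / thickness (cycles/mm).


Formula: Index = cycles / thickness
Substituting: Index = 77576 / 1.4080
Result: 55096.5909 cycles/mm


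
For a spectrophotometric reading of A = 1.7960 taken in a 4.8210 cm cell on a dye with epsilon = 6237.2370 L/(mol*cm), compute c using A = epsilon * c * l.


Formula: c = A / (epsilon * l)
Substituting: c = 1.7960 / (6237.2370 * 4.8210)
Result: 5.9728e-05 mol/L


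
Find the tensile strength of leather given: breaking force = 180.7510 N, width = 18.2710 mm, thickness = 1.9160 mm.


Formula: TS = force / (width * thickness)
Substituting: TS = 180.7510 / (18.2710 * 1.9160)
Result: 5.1632 N/mm^2


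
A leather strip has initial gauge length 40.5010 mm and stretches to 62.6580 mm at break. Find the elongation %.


Formula: Elongation = (Lf - L0) / L0 * 100
Substituting: Elongation = (62.6580 - 40.5010) / 40.5010 * 100
Result: 54.7073 %


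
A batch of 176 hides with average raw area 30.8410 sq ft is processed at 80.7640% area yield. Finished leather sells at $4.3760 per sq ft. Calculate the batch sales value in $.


Raw_total = N * avg_area = 176 * 30.8410 = 5428.0160 sq ft
Finished = Raw_total * yield / 100 = 5428.0160 * 80.7640 / 100 = 4383.8828 sq ft
Value = Finished * price = 4383.8828 * 4.3760 = 19183.8713 $


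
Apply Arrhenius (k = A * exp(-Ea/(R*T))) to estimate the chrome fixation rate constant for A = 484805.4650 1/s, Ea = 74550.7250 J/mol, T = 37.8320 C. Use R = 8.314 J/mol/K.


T_K = T_C + 273.15 = 37.8320 + 273.15 = 310.9820 K
exponent = -Ea / (R * T_K) = -74550.7250 / (8.314 * 310.9820) = -28.8341
k = A * exp(exponent) = 484805.4650 * exp(-28.8341) = 1.4557e-07 1/s


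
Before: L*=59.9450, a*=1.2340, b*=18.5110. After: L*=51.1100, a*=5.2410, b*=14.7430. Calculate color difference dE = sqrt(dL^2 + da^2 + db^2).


dL = -8.8350, da = 4.0070, db = -3.7680
dE = sqrt((-8.8350)^2 + 4.0070^2 + (-3.7680)^2) = 10.4073


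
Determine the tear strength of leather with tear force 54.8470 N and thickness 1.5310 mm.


Formula: Tear strength = force / thickness
Substituting: Tear strength = 54.8470 / 1.5310
Result: 35.8243 N/mm


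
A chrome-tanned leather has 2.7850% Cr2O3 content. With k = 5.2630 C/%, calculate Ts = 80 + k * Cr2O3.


Formula: Ts = 80 + k * Cr2O3
Substituting: Ts = 80 + 5.2630 * 2.7850
Result: 94.6575 C


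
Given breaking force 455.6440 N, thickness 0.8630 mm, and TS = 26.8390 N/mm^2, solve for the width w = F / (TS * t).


Formula: w = F / (TS * t)
Substituting: w = 455.6440 / (26.8390 * 0.8630)
Result: 19.6720 mm


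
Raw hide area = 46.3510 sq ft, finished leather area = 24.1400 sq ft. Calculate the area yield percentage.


Formula: Yield = finished / raw * 100
Substituting: Yield = 24.1400 / 46.3510 * 100
Result: 52.0809 %


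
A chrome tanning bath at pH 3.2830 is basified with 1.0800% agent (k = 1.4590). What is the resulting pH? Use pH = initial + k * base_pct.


Formula: pH_final = pH_initial + k * base_pct
Substituting: pH_final = 3.2830 + 1.4590 * 1.0800
Result: 4.8587


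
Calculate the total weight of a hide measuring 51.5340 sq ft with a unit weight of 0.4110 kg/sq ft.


Formula: Weight = area * weight_per_sqft
Substituting: Weight = 51.5340 * 0.4110
Result: 21.1805 kg


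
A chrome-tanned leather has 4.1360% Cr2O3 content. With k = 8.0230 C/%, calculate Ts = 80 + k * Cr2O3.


Formula: Ts = 80 + k * Cr2O3
Substituting: Ts = 80 + 8.0230 * 4.1360
Result: 113.1831 C


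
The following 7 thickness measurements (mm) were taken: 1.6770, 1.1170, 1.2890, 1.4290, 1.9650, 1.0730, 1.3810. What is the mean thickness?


Formula: Average = sum / n
Substituting: Average = 9.9310 / 7
Result: 1.4187 mm


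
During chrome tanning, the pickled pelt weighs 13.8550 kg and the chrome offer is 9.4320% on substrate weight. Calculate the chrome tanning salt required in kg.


Formula: Chrome = substrate * pct / 100
Substituting: Chrome = 13.8550 * 9.4320 / 100
Result: 1.3068 kg


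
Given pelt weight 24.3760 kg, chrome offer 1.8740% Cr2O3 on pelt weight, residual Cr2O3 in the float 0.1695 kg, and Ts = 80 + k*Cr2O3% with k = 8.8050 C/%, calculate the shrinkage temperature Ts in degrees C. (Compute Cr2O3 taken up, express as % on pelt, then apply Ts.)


Offered = pelt * offer_pct / 100 = 24.3760 * 1.8740 / 100 = 0.4568 kg
Uptake = offered - residual = 0.4568 - 0.1695 = 0.2873 kg
Cr2O3% on pelt = uptake / pelt * 100 = 0.2873 / 24.3760 * 100 = 1.1786 %
Ts = 80 + k * Cr2O3% = 80 + 8.8050 * 1.1786 = 90.3780 C


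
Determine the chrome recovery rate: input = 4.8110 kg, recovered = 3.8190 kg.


Formula: Recovery = recovered / input * 100
Substituting: Recovery = 3.8190 / 4.8110 * 100
Result: 79.3806 %


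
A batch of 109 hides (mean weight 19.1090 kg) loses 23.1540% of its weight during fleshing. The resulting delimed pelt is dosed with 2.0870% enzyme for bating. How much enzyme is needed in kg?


Total_raw = N * avg_wt = 109 * 19.1090 = 2082.8810 kg
Substrate = Total_raw * (1 - loss/100) = 2082.8810 * (1 - 23.1540/100) = 1600.6107 kg
Enzyme = Substrate * pct / 100 = 1600.6107 * 2.0870 / 100 = 33.4047 kg


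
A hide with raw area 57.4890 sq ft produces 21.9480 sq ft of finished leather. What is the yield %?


Formula: Yield = finished / raw * 100
Substituting: Yield = 21.9480 / 57.4890 * 100
Result: 38.1777 %


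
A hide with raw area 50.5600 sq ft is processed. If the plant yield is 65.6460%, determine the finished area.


Formula: finished = raw * yield / 100
Substituting: finished = 50.5600 * 65.6460 / 100
Result: 33.1906 sq ft


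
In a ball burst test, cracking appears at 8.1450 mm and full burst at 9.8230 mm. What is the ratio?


Formula: Ratio = crack / burst
Substituting: Ratio = 8.1450 / 9.8230
Result: 0.8292


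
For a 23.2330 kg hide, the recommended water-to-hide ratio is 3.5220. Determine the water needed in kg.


Formula: Water = hide_weight * ratio
Substituting: Water = 23.2330 * 3.5220
Result: 81.8266 kg


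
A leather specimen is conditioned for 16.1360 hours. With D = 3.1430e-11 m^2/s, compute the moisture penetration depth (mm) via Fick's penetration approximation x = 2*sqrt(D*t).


t = 16.1360 hr * 3600 = 58089.6000 s
D * t = 3.1430e-11 * 58089.6000 = 1.8258e-06
x = 2 * sqrt(D*t) = 2 * sqrt(1.8258e-06) = 0.00270241 m = 2.7024 mm


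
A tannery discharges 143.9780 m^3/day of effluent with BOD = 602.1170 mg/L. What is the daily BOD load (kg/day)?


Formula: BOD_load = volume * conc / 1000
Substituting: BOD_load = 143.9780 * 602.1170 / 1000
Result: 86.6916 kg/day


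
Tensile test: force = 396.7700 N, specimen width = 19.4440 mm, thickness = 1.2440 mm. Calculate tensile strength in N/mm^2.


Formula: TS = force / (width * thickness)
Substituting: TS = 396.7700 / (19.4440 * 1.2440)
Result: 16.4034 N/mm^2


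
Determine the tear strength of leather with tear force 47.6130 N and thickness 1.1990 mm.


Formula: Tear strength = force / thickness
Substituting: Tear strength = 47.6130 / 1.1990
Result: 39.7106 N/mm


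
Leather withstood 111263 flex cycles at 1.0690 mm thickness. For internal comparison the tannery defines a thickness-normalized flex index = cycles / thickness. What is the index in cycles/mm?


Formula: Index = cycles / thickness
Substituting: Index = 111263 / 1.0690
Result: 104081.3845 cycles/mm


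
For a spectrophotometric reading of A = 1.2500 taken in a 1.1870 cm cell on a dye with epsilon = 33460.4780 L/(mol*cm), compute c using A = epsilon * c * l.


Formula: c = A / (epsilon * l)
Substituting: c = 1.2500 / (33460.4780 * 1.1870)
Result: 3.1472e-05 mol/L


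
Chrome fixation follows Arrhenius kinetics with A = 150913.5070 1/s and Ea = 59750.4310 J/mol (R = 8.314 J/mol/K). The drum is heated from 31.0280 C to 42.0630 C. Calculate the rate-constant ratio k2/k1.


T1 = 31.0280 + 273.15 = 304.1780 K; T2 = 42.0630 + 273.15 = 315.2130 K
k1 = A * exp(-Ea/(R*T1)) = 150913.5070 * exp(-59750.4310/(8.314*304.1780)) = 8.2752e-06 1/s
k2 = A * exp(-Ea/(R*T2)) = 150913.5070 * exp(-59750.4310/(8.314*315.2130)) = 1.8923e-05 1/s
k2/k1 = 1.8923e-05 / 8.2752e-06 = 2.2867


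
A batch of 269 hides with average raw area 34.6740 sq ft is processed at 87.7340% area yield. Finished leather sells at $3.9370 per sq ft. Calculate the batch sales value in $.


Raw_total = N * avg_area = 269 * 34.6740 = 9327.3060 sq ft
Finished = Raw_total * yield / 100 = 9327.3060 * 87.7340 / 100 = 8183.2186 sq ft
Value = Finished * price = 8183.2186 * 3.9370 = 32217.3318 $


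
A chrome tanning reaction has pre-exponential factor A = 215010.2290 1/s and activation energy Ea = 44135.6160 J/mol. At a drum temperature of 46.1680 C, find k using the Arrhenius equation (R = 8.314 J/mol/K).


T_K = T_C + 273.15 = 46.1680 + 273.15 = 319.3180 K
exponent = -Ea / (R * T_K) = -44135.6160 / (8.314 * 319.3180) = -16.6248
k = A * exp(exponent) = 215010.2290 * exp(-16.6248) = 0.0129542 1/s


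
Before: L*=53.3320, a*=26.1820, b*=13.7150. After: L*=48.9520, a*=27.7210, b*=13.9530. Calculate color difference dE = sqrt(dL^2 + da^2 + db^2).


dL = -4.3800, da = 1.5390, db = 0.2380
dE = sqrt((-4.3800)^2 + 1.5390^2 + 0.2380^2) = 4.6486


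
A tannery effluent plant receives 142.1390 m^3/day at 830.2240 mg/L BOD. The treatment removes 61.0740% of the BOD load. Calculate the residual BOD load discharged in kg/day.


Load_in = volume * conc / 1000 = 142.1390 * 830.2240 / 1000 = 118.0072 kg/day
Removed = Load_in * eff / 100 = 118.0072 * 61.0740 / 100 = 72.0717 kg/day
Load_out = Load_in - Removed = 118.0072 - 72.0717 = 45.9355 kg/day


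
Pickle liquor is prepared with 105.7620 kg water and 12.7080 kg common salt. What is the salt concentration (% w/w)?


Formula: Conc = salt / (water + salt) * 100
Substituting: Conc = 12.7080 / (105.7620 + 12.7080) * 100
Result: 10.7268 %


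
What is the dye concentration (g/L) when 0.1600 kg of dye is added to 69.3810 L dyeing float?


Formula: Conc = dye_mass(kg) / volume(L) * 1000
Substituting: Conc = 0.1600 / 69.3810 * 1000
Result: 2.3061 g/L


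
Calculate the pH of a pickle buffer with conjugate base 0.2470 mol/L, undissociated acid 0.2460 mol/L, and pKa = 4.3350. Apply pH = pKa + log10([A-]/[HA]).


ratio = [A-] / [HA] = 0.2470 / 0.2460 = 1.0041
log10(ratio) = 0.00176185
pH = pKa + log10(ratio) = 4.3350 + 0.00176185 = 4.3368


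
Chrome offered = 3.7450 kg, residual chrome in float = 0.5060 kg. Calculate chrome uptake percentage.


Formula: Uptake = (offered - residual) / offered * 100
Substituting: Uptake = (3.7450 - 0.5060) / 3.7450 * 100
Result: 86.4887 %


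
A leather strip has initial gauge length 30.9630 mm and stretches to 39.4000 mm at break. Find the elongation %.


Formula: Elongation = (Lf - L0) / L0 * 100
Substituting: Elongation = (39.4000 - 30.9630) / 30.9630 * 100
Result: 27.2487 %


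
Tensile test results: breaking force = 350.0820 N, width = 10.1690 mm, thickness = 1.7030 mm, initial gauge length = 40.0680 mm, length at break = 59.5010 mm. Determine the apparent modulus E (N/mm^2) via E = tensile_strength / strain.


TS = F / (w * t) = 350.0820 / (10.1690 * 1.7030) = 20.2151 N/mm^2
strain = (Lf - L0) / L0 = (59.5010 - 40.0680) / 40.0680 = 0.4850
E = TS / strain = 20.2151 / 0.4850 = 41.6807 N/mm^2


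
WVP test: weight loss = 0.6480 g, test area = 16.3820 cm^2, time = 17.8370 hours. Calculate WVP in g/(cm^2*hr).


Formula: WVP = loss / (area * time)
Substituting: WVP = 0.6480 / (16.3820 * 17.8370)
Result: 0.00221762 g/(cm^2*hr)


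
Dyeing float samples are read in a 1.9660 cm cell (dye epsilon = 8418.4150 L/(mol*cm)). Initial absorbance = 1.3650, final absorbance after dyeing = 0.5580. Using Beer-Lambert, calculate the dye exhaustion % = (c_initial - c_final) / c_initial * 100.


c_initial = A_i / (epsilon * l) = 1.3650 / (8418.4150 * 1.9660) = 8.2474e-05 mol/L
c_final = A_f / (epsilon * l) = 0.5580 / (8418.4150 * 1.9660) = 3.3715e-05 mol/L
Exhaustion = (c_initial - c_final) / c_initial * 100 = (8.2474e-05 - 3.3715e-05) / 8.2474e-05 * 100 = 59.1209 %


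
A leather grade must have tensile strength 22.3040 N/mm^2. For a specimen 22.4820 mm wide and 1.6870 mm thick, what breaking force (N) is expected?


Formula: F = TS * w * t
Substituting: F = 22.3040 * 22.4820 * 1.6870
Result: 845.9268 N


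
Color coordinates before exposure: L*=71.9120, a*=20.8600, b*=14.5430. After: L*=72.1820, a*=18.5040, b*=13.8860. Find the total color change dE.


dL = 0.2700, da = -2.3560, db = -0.6570
dE = sqrt(0.2700^2 + (-2.3560)^2 + (-0.6570)^2) = 2.4607


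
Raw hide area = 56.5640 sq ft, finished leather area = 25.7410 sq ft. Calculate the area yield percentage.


Formula: Yield = finished / raw * 100
Substituting: Yield = 25.7410 / 56.5640 * 100
Result: 45.5077 %


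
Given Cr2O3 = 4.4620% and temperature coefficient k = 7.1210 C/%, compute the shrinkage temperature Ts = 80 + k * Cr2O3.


Formula: Ts = 80 + k * Cr2O3
Substituting: Ts = 80 + 7.1210 * 4.4620
Result: 111.7739 C


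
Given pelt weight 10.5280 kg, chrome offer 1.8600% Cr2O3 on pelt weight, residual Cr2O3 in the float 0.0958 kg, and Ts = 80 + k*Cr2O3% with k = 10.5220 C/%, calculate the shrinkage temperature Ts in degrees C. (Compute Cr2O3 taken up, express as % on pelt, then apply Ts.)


Offered = pelt * offer_pct / 100 = 10.5280 * 1.8600 / 100 = 0.1958 kg
Uptake = offered - residual = 0.1958 - 0.0958 = 0.1000 kg
Cr2O3% on pelt = uptake / pelt * 100 = 0.1000 / 10.5280 * 100 = 0.9500 %
Ts = 80 + k * Cr2O3% = 80 + 10.5220 * 0.9500 = 89.9964 C


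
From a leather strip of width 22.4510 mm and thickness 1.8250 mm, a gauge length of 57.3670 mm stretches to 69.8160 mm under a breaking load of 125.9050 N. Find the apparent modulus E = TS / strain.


TS = F / (w * t) = 125.9050 / (22.4510 * 1.8250) = 3.0729 N/mm^2
strain = (Lf - L0) / L0 = (69.8160 - 57.3670) / 57.3670 = 0.2170
E = TS / strain = 3.0729 / 0.2170 = 14.1603 N/mm^2


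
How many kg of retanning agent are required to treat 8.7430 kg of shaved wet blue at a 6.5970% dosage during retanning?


Formula: Retan = substrate * pct / 100
Substituting: Retan = 8.7430 * 6.5970 / 100
Result: 0.5768 kg


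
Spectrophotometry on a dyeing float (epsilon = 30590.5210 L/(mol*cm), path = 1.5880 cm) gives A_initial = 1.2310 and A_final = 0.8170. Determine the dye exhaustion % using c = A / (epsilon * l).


c_initial = A_i / (epsilon * l) = 1.2310 / (30590.5210 * 1.5880) = 2.5341e-05 mol/L
c_final = A_f / (epsilon * l) = 0.8170 / (30590.5210 * 1.5880) = 1.6818e-05 mol/L
Exhaustion = (c_initial - c_final) / c_initial * 100 = (2.5341e-05 - 1.6818e-05) / 2.5341e-05 * 100 = 33.6312 %


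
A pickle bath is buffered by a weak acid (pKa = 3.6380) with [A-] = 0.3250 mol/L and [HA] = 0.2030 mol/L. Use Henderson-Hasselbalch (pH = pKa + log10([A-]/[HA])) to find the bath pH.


ratio = [A-] / [HA] = 0.3250 / 0.2030 = 1.6010
log10(ratio) = 0.2044
pH = pKa + log10(ratio) = 3.6380 + 0.2044 = 3.8424


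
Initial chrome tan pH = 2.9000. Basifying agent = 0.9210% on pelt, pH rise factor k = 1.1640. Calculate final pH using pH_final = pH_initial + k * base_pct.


Formula: pH_final = pH_initial + k * base_pct
Substituting: pH_final = 2.9000 + 1.1640 * 0.9210
Result: 3.9720


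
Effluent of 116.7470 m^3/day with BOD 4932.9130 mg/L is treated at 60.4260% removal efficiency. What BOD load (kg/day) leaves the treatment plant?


Load_in = volume * conc / 1000 = 116.7470 * 4932.9130 / 1000 = 575.9028 kg/day
Removed = Load_in * eff / 100 = 575.9028 * 60.4260 / 100 = 347.9950 kg/day
Load_out = Load_in - Removed = 575.9028 - 347.9950 = 227.9078 kg/day


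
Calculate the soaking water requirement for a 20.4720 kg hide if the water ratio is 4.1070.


Formula: Water = hide_weight * ratio
Substituting: Water = 20.4720 * 4.1070
Result: 84.0785 kg


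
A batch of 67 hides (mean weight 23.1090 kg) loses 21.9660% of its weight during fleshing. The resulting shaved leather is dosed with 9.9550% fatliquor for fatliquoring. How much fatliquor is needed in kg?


Total_raw = N * avg_wt = 67 * 23.1090 = 1548.3030 kg
Substrate = Total_raw * (1 - loss/100) = 1548.3030 * (1 - 21.9660/100) = 1208.2028 kg
Fat = Substrate * pct / 100 = 1208.2028 * 9.9550 / 100 = 120.2766 kg


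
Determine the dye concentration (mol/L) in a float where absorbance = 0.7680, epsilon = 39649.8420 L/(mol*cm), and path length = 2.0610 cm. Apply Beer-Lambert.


Formula: c = A / (epsilon * l)
Substituting: c = 0.7680 / (39649.8420 * 2.0610)
Result: 9.3981e-06 mol/L


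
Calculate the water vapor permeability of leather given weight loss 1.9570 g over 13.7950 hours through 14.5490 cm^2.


Formula: WVP = loss / (area * time)
Substituting: WVP = 1.9570 / (14.5490 * 13.7950)
Result: 0.0097507 g/(cm^2*hr)


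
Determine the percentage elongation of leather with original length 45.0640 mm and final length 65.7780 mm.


Formula: Elongation = (Lf - L0) / L0 * 100
Substituting: Elongation = (65.7780 - 45.0640) / 45.0640 * 100
Result: 45.9657 %


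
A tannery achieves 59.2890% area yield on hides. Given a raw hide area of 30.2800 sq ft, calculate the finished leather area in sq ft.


Formula: finished = raw * yield / 100
Substituting: finished = 30.2800 * 59.2890 / 100
Result: 17.9527 sq ft


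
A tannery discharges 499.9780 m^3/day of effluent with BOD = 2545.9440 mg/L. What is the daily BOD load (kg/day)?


Formula: BOD_load = volume * conc / 1000
Substituting: BOD_load = 499.9780 * 2545.9440 / 1000
Result: 1272.9160 kg/day


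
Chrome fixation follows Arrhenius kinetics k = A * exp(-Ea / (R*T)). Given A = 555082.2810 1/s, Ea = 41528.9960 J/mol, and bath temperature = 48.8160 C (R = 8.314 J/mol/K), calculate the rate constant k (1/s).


T_K = T_C + 273.15 = 48.8160 + 273.15 = 321.9660 K
exponent = -Ea / (R * T_K) = -41528.9960 / (8.314 * 321.9660) = -15.5143
k = A * exp(exponent) = 555082.2810 * exp(-15.5143) = 0.1015 1/s


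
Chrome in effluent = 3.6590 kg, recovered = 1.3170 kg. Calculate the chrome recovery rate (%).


Formula: Recovery = recovered / input * 100
Substituting: Recovery = 1.3170 / 3.6590 * 100
Result: 35.9934 %


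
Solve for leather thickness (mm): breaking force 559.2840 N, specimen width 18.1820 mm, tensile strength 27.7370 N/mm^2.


Formula: t = F / (TS * w)
Substituting: t = 559.2840 / (27.7370 * 18.1820)
Result: 1.1090 mm


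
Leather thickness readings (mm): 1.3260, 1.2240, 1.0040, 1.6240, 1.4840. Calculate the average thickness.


Formula: Average = sum / n
Substituting: Average = 6.6620 / 5
Result: 1.3324 mm


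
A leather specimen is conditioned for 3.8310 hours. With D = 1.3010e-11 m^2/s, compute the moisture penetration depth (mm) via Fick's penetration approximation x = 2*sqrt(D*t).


t = 3.8310 hr * 3600 = 13791.6000 s
D * t = 1.3010e-11 * 13791.6000 = 1.7943e-07
x = 2 * sqrt(D*t) = 2 * sqrt(1.7943e-07) = 8.4718e-04 m = 0.8472 mm


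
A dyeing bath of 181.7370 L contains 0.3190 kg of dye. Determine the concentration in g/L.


Formula: Conc = dye_mass(kg) / volume(L) * 1000
Substituting: Conc = 0.3190 / 181.7370 * 1000
Result: 1.7553 g/L


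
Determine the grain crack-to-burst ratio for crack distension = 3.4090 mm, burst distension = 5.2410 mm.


Formula: Ratio = crack / burst
Substituting: Ratio = 3.4090 / 5.2410
Result: 0.6504


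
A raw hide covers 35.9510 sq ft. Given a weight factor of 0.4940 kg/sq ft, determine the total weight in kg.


Formula: Weight = area * weight_per_sqft
Substituting: Weight = 35.9510 * 0.4940
Result: 17.7598 kg


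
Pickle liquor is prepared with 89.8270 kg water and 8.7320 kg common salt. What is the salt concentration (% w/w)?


Formula: Conc = salt / (water + salt) * 100
Substituting: Conc = 8.7320 / (89.8270 + 8.7320) * 100
Result: 8.8597 %


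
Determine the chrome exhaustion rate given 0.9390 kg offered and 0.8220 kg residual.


Formula: Uptake = (offered - residual) / offered * 100
Substituting: Uptake = (0.9390 - 0.8220) / 0.9390 * 100
Result: 12.4601 %


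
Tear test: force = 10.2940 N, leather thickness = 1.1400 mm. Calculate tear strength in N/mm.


Formula: Tear strength = force / thickness
Substituting: Tear strength = 10.2940 / 1.1400
Result: 9.0298 N/mm


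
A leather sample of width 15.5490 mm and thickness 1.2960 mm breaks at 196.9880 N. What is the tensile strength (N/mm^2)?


Formula: TS = force / (width * thickness)
Substituting: TS = 196.9880 / (15.5490 * 1.2960)
Result: 9.7753 N/mm^2


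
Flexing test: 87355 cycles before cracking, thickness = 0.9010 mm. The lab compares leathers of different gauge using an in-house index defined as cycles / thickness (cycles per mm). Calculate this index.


Formula: Index = cycles / thickness
Substituting: Index = 87355 / 0.9010
Result: 96953.3851 cycles/mm


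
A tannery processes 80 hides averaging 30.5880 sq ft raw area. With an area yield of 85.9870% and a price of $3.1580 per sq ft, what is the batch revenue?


Raw_total = N * avg_area = 80 * 30.5880 = 2447.0400 sq ft
Finished = Raw_total * yield / 100 = 2447.0400 * 85.9870 / 100 = 2104.1363 sq ft
Value = Finished * price = 2104.1363 * 3.1580 = 6644.8624 $


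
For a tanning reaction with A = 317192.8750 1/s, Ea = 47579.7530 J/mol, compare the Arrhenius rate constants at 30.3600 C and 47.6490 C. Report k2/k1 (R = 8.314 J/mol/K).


T1 = 30.3600 + 273.15 = 303.5100 K; T2 = 47.6490 + 273.15 = 320.7990 K
k1 = A * exp(-Ea/(R*T1)) = 317192.8750 * exp(-47579.7530/(8.314*303.5100)) = 0.00205335 1/s
k2 = A * exp(-Ea/(R*T2)) = 317192.8750 * exp(-47579.7530/(8.314*320.7990)) = 0.0056727 1/s
k2/k1 = 0.0056727 / 0.00205335 = 2.7627


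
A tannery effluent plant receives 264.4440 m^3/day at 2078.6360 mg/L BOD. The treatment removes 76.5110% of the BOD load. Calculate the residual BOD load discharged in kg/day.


Load_in = volume * conc / 1000 = 264.4440 * 2078.6360 / 1000 = 549.6828 kg/day
Removed = Load_in * eff / 100 = 549.6828 * 76.5110 / 100 = 420.5678 kg/day
Load_out = Load_in - Removed = 549.6828 - 420.5678 = 129.1150 kg/day


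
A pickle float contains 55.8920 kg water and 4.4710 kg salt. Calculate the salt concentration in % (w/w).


Formula: Conc = salt / (water + salt) * 100
Substituting: Conc = 4.4710 / (55.8920 + 4.4710) * 100
Result: 7.4069 %


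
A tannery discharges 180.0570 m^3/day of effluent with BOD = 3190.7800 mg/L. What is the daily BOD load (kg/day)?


Formula: BOD_load = volume * conc / 1000
Substituting: BOD_load = 180.0570 * 3190.7800 / 1000
Result: 574.5223 kg/day


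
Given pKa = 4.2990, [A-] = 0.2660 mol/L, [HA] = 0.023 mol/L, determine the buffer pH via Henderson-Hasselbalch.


ratio = [A-] / [HA] = 0.2660 / 0.023 = 11.5652
log10(ratio) = 1.0632
pH = pKa + log10(ratio) = 4.2990 + 1.0632 = 5.3622


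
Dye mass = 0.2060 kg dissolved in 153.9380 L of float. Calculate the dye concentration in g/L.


Formula: Conc = dye_mass(kg) / volume(L) * 1000
Substituting: Conc = 0.2060 / 153.9380 * 1000
Result: 1.3382 g/L


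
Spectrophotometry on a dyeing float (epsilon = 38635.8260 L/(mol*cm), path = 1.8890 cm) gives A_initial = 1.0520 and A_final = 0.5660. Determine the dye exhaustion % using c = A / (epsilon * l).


c_initial = A_i / (epsilon * l) = 1.0520 / (38635.8260 * 1.8890) = 1.4414e-05 mol/L
c_final = A_f / (epsilon * l) = 0.5660 / (38635.8260 * 1.8890) = 7.7552e-06 mol/L
Exhaustion = (c_initial - c_final) / c_initial * 100 = (1.4414e-05 - 7.7552e-06) / 1.4414e-05 * 100 = 46.1977 %


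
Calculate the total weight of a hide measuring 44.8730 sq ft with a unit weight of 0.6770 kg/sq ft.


Formula: Weight = area * weight_per_sqft
Substituting: Weight = 44.8730 * 0.6770
Result: 30.3790 kg


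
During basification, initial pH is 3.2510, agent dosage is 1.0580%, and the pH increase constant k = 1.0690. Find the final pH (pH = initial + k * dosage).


Formula: pH_final = pH_initial + k * base_pct
Substituting: pH_final = 3.2510 + 1.0690 * 1.0580
Result: 4.3820


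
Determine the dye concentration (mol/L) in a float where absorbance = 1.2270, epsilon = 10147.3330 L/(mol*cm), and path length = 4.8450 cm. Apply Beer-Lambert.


Formula: c = A / (epsilon * l)
Substituting: c = 1.2270 / (10147.3330 * 4.8450)
Result: 2.4957e-05 mol/L


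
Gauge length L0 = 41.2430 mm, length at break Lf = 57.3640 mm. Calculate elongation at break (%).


Formula: Elongation = (Lf - L0) / L0 * 100
Substituting: Elongation = (57.3640 - 41.2430) / 41.2430 * 100
Result: 39.0878 %


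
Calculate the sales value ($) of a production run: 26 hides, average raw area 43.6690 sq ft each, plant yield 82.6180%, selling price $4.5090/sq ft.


Raw_total = N * avg_area = 26 * 43.6690 = 1135.3940 sq ft
Finished = Raw_total * yield / 100 = 1135.3940 * 82.6180 / 100 = 938.0398 sq ft
Value = Finished * price = 938.0398 * 4.5090 = 4229.6215 $


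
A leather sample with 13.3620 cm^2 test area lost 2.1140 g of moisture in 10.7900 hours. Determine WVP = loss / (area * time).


Formula: WVP = loss / (area * time)
Substituting: WVP = 2.1140 / (13.3620 * 10.7900)
Result: 0.0146626 g/(cm^2*hr)


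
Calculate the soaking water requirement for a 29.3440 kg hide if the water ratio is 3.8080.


Formula: Water = hide_weight * ratio
Substituting: Water = 29.3440 * 3.8080
Result: 111.7420 kg


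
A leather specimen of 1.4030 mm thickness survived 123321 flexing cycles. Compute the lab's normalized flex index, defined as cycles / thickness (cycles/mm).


Formula: Index = cycles / thickness
Substituting: Index = 123321 / 1.4030
Result: 87898.0756 cycles/mm


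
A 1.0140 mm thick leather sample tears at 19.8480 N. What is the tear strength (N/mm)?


Formula: Tear strength = force / thickness
Substituting: Tear strength = 19.8480 / 1.0140
Result: 19.5740 N/mm


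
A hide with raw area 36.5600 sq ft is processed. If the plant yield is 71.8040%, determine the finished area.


Formula: finished = raw * yield / 100
Substituting: finished = 36.5600 * 71.8040 / 100
Result: 26.2515 sq ft


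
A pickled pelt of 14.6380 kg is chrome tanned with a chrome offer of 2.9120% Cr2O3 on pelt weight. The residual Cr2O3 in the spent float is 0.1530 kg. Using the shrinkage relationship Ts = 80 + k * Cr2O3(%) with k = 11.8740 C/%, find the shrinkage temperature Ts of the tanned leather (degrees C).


Offered = pelt * offer_pct / 100 = 14.6380 * 2.9120 / 100 = 0.4263 kg
Uptake = offered - residual = 0.4263 - 0.1530 = 0.2733 kg
Cr2O3% on pelt = uptake / pelt * 100 = 0.2733 / 14.6380 * 100 = 1.8668 %
Ts = 80 + k * Cr2O3% = 80 + 11.8740 * 1.8668 = 102.1661 C


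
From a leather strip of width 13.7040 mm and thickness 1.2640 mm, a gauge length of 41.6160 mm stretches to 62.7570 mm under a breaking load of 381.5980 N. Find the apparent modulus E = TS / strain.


TS = F / (w * t) = 381.5980 / (13.7040 * 1.2640) = 22.0299 N/mm^2
strain = (Lf - L0) / L0 = (62.7570 - 41.6160) / 41.6160 = 0.5080
E = TS / strain = 22.0299 / 0.5080 = 43.3657 N/mm^2


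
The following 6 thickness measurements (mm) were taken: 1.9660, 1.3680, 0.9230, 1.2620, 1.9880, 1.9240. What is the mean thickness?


Formula: Average = sum / n
Substituting: Average = 9.4310 / 6
Result: 1.5718 mm


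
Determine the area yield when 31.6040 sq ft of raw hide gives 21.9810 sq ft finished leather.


Formula: Yield = finished / raw * 100
Substituting: Yield = 21.9810 / 31.6040 * 100
Result: 69.5513 %


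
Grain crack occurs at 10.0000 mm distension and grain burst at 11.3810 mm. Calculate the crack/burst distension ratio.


Formula: Ratio = crack / burst
Substituting: Ratio = 10.0000 / 11.3810
Result: 0.8787


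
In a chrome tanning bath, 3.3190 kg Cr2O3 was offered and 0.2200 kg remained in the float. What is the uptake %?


Formula: Uptake = (offered - residual) / offered * 100
Substituting: Uptake = (3.3190 - 0.2200) / 3.3190 * 100
Result: 93.3715 %


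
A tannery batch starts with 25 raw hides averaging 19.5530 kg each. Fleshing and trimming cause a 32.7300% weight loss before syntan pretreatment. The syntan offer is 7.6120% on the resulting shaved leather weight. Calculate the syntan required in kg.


Total_raw = N * avg_wt = 25 * 19.5530 = 488.8250 kg
Substrate = Total_raw * (1 - loss/100) = 488.8250 * (1 - 32.7300/100) = 328.8326 kg
Syntan = Substrate * pct / 100 = 328.8326 * 7.6120 / 100 = 25.0307 kg


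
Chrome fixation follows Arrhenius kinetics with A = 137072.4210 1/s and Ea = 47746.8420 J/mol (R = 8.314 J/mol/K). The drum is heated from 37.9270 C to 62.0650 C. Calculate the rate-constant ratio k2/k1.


T1 = 37.9270 + 273.15 = 311.0770 K; T2 = 62.0650 + 273.15 = 335.2150 K
k1 = A * exp(-Ea/(R*T1)) = 137072.4210 * exp(-47746.8420/(8.314*311.0770)) = 0.00131591 1/s
k2 = A * exp(-Ea/(R*T2)) = 137072.4210 * exp(-47746.8420/(8.314*335.2150)) = 0.00497237 1/s
k2/k1 = 0.00497237 / 0.00131591 = 3.7786


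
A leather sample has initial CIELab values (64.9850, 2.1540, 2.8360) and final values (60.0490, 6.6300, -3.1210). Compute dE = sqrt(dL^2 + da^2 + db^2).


dL = -4.9360, da = 4.4760, db = -5.9570
dE = sqrt((-4.9360)^2 + 4.4760^2 + (-5.9570)^2) = 8.9378


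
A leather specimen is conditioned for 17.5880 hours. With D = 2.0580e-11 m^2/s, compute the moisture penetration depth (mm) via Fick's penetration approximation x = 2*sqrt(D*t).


t = 17.5880 hr * 3600 = 63316.8000 s
D * t = 2.0580e-11 * 63316.8000 = 1.3031e-06
x = 2 * sqrt(D*t) = 2 * sqrt(1.3031e-06) = 0.00228303 m = 2.2830 mm


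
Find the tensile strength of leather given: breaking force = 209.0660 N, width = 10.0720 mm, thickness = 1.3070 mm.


Formula: TS = force / (width * thickness)
Substituting: TS = 209.0660 / (10.0720 * 1.3070)
Result: 15.8815 N/mm^2
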